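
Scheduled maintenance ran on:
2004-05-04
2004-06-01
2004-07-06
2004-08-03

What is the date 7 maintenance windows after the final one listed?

2005-03-01

These are Tuesdays at 28- or 35-day spacing (28, 35, 28).
The pattern: 1st Tuesday of the month.
1st Tuesday of September 2004: 2004-09-07.
1st Tuesday of October 2004: 2004-10-05.
1st Tuesday of November 2004: 2004-11-02.
December 2004 — 1st Tuesday is 2004-12-07.
January 2005 — 1st Tuesday is 2005-01-04.
1st Tuesday of February 2005: 2005-02-01.
1st Tuesday of March 2005: 2005-03-01.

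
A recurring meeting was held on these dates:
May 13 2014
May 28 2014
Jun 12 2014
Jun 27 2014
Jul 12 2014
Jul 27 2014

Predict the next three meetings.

Gaps between consecutive events: 15, 15, 15, 15, 15 days — a constant 15-day interval.
Jul 27 2014 + 15 days = Aug 11 2014.
Aug 11 2014 + 15 days = Aug 26 2014.
Aug 26 2014 + 15 days = Sep 10 2014.

Aug 11 2014, Aug 26 2014, Sep 10 2014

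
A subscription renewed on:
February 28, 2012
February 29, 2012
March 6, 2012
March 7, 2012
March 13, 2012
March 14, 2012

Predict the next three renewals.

Every event lands on a Tuesday or Wednesday (gaps cycle 1, 6, 1, 6, 1).
So the schedule is: every Tuesday and Wednesday.
Next Tuesday: March 20, 2012.
Next Wednesday: March 21, 2012.
Next Tuesday: March 27, 2012.

March 20, 2012; March 21, 2012; March 27, 2012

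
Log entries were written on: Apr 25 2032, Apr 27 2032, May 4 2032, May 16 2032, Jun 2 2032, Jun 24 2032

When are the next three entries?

Jul 21 2032, Aug 22 2032, Sep 28 2032

Intervals are 2, 7, 12, 17, 22 days — an arithmetic progression with common difference 5.
Next gap: 27 days. Jun 24 2032 + 27 days = Jul 21 2032.
Next gap: 32 days. Jul 21 2032 + 32 days = Aug 22 2032.
Next gap: 37 days. Aug 22 2032 + 37 days = Sep 28 2032.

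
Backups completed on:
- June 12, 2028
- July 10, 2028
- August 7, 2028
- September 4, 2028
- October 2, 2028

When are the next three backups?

Every event comes 28 days after the last (28, 28, 28, 28).
October 2, 2028 + 28 days = October 30, 2028.
October 30, 2028 + 28 days = November 27, 2028.
November 27, 2028 + 28 days = December 25, 2028.

October 30, 2028; November 27, 2028; December 25, 2028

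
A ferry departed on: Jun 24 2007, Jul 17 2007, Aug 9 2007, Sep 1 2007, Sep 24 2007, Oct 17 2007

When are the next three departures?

Nov 9 2007, Dec 2 2007, Dec 25 2007

Every event comes 23 days after the last (23, 23, 23, 23, 23).
Oct 17 2007 + 23 days = Nov 9 2007.
Nov 9 2007 + 23 days = Dec 2 2007.
Dec 2 2007 + 23 days = Dec 25 2007.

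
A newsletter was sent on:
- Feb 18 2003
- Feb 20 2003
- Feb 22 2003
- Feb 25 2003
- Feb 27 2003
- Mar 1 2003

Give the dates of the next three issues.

The gap pattern 2, 2, 3, 2, 2 repeats every 3 events.
These are the Tuesdays, Thursdays and Saturdays of each week.
The following Tuesday is Mar 4 2003.
The following Thursday is Mar 6 2003.
Next Saturday: Mar 8 2003.

Mar 4 2003, Mar 6 2003, Mar 8 2003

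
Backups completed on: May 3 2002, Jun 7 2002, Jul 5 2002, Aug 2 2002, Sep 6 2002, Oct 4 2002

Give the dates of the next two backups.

Nov 1 2002, Dec 6 2002

These are Fridays at 28- or 35-day spacing (35, 28, 28, 35, 28).
The pattern: 1st Friday of the month.
1st Friday of November 2002: Nov 1 2002.
December 2002 — 1st Friday is Dec 6 2002.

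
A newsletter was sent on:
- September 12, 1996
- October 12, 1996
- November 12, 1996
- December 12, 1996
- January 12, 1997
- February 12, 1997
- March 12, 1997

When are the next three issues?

Gaps: 30, 31, 30, 31, 31, 28 days — not constant. Every event is on the 12th of the month.
Pattern: the 12th of each month.
Next: April 1997 → April 12, 1997.
Next: May 1997 → May 12, 1997.
June 1997: June 12, 1997.

April 12, 1997; May 12, 1997; June 12, 1997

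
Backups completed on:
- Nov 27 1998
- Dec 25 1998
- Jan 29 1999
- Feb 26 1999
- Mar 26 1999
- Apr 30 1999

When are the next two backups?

May 28 1999, Jun 25 1999

These are Fridays with 28, 35, 28, 28, 35-day gaps.
Each is the final Friday of its month — Jan 29 1999 is past the 28th, so '4th Friday' doesn't fit.
Last Friday of May 1999: May 28 1999.
Last Friday of June 1999: Jun 25 1999.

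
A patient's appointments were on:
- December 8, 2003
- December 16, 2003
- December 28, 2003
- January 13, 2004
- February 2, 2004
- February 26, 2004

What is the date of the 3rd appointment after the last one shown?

Gaps: 8, 12, 16, 20, 24 days — each gap is 4 larger than the previous one.
Next gap: 28 days. February 26, 2004 + 28 days = March 25, 2004.
Next gap: 32 days. March 25, 2004 + 32 days = April 26, 2004.
Next gap: 36 days. April 26, 2004 + 36 days = June 1, 2004.

June 1, 2004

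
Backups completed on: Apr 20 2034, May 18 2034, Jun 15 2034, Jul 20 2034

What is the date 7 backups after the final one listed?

Gaps: 28, 28, 35 days — a mix of 28 and 35. Every date is a Thursday.
Each is the 3rd Thursday of its month.
August 2034 — 3rd Thursday is Aug 17 2034.
September 2034 — 3rd Thursday is Sep 21 2034.
October 2034 — 3rd Thursday is Oct 19 2034.
3rd Thursday of November 2034: Nov 16 2034.
December 2034 — 3rd Thursday is Dec 21 2034.
January 2035 — 3rd Thursday is Jan 18 2035.
3rd Thursday of February 2035: Feb 15 2035.

Feb 15 2035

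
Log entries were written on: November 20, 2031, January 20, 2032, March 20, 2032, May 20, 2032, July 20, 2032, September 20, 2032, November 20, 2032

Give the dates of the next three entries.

Gaps: 61, 60, 61, 61, 62, 61 days — not constant. Every event is on the 20th of the month.
Pattern: the 20th of every 2 months.
Next: January 2033 → January 20, 2033.
Next: March 2033 → March 20, 2033.
Next: May 2033 → May 20, 2033.

January 20, 2033; March 20, 2033; May 20, 2033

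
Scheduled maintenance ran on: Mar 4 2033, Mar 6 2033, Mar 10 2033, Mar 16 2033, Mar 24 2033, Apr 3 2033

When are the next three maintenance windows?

The spacing grows by 2 each time: 2, 4, 6, 8, 10 days.
Next gap: 12 days. Apr 3 2033 + 12 days = Apr 15 2033.
Next gap: 14 days. Apr 15 2033 + 14 days = Apr 29 2033.
Next gap: 16 days. Apr 29 2033 + 16 days = May 15 2033.

Apr 15 2033, Apr 29 2033, May 15 2033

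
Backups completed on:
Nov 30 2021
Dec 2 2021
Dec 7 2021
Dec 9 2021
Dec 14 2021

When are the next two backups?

Dec 16 2021, Dec 21 2021

The gap pattern 2, 5, 2, 5 repeats every 2 events.
These are the Tuesdays and Thursdays of each week.
Next Thursday: Dec 16 2021.
Next Tuesday: Dec 21 2021.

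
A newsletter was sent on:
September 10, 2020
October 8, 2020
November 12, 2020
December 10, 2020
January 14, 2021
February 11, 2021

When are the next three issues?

March 11, 2021; April 8, 2021; May 13, 2021

Gaps: 28, 35, 28, 35, 28 days — a mix of 28 and 35. Every date is a Thursday.
Each is the 2nd Thursday of its month.
2nd Thursday of March 2021: March 11, 2021.
2nd Thursday of April 2021: April 8, 2021.
May 2021 — 2nd Thursday is May 13, 2021.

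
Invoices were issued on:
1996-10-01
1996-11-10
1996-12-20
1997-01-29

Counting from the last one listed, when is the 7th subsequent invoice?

1997-11-05

Every event comes 40 days after the last (40, 40, 40).
1997-01-29 + 40 days = 1997-03-10.
1997-03-10 + 40 days = 1997-04-19.
1997-04-19 + 40 days = 1997-05-29.
1997-05-29 + 40 days = 1997-07-08.
1997-07-08 + 40 days = 1997-08-17.
1997-08-17 + 40 days = 1997-09-26.
1997-09-26 + 40 days = 1997-11-05.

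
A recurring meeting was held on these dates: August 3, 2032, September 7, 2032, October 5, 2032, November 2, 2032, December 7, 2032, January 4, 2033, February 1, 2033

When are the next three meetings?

Gaps: 35, 28, 28, 35, 28, 28 days — a mix of 28 and 35. Every date is a Tuesday.
Each is the 1st Tuesday of its month.
March 2033 — 1st Tuesday is March 1, 2033.
April 2033 — 1st Tuesday is April 5, 2033.
1st Tuesday of May 2033: May 3, 2033.

March 1, 2033; April 5, 2033; May 3, 2033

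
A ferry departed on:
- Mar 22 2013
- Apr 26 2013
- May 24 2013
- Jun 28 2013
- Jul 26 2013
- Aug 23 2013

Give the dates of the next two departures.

Gaps: 35, 28, 35, 28, 28 days — a mix of 28 and 35. Every date is a Friday.
Each is the 4th Friday of its month.
4th Friday of September 2013: Sep 27 2013.
4th Friday of October 2013: Oct 25 2013.

Sep 27 2013, Oct 25 2013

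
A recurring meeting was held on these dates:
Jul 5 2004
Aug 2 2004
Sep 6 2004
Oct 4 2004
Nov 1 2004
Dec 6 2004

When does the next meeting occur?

Gaps: 28, 35, 28, 28, 35 days — a mix of 28 and 35. Every date is a Monday.
Each is the 1st Monday of its month.
1st Monday of January 2005: Jan 3 2005.

Jan 3 2005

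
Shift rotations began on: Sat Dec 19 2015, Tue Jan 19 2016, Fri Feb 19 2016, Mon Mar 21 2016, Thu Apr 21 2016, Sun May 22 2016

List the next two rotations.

Wed Jun 22 2016, Sat Jul 23 2016

Every event comes 31 days after the last (31, 31, 31, 31, 31).
Sun May 22 2016 + 31 days = Wed Jun 22 2016.
Wed Jun 22 2016 + 31 days = Sat Jul 23 2016.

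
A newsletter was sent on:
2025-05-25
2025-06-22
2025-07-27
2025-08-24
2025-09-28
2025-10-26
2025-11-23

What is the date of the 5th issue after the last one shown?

These are Sundays at 28- or 35-day spacing (28, 35, 28, 35, 28, 28).
The pattern: 4th Sunday of the month.
4th Sunday of December 2025: 2025-12-28.
4th Sunday of January 2026: 2026-01-25.
4th Sunday of February 2026: 2026-02-22.
March 2026 — 4th Sunday is 2026-03-22.
April 2026 — 4th Sunday is 2026-04-26.

2026-04-26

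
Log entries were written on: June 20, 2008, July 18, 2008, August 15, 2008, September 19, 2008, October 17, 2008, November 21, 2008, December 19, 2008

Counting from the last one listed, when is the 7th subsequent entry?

July 17, 2009

These are Fridays at 28- or 35-day spacing (28, 28, 35, 28, 35, 28).
The pattern: 3rd Friday of the month.
3rd Friday of January 2009: January 16, 2009.
3rd Friday of February 2009: February 20, 2009.
March 2009 — 3rd Friday is March 20, 2009.
April 2009 — 3rd Friday is April 17, 2009.
May 2009 — 3rd Friday is May 15, 2009.
3rd Friday of June 2009: June 19, 2009.
3rd Friday of July 2009: July 17, 2009.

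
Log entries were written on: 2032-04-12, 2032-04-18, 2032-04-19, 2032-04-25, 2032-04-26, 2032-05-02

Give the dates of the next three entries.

2032-05-03, 2032-05-09, 2032-05-10

Every event lands on a Monday or Sunday (gaps cycle 6, 1, 6, 1, 6).
So the schedule is: every Monday and Sunday.
The following Monday is 2032-05-03.
Next Sunday: 2032-05-09.
The following Monday is 2032-05-10.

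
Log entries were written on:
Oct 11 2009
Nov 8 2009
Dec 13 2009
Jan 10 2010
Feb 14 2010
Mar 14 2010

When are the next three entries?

These are Sundays at 28- or 35-day spacing (28, 35, 28, 35, 28).
The pattern: 2nd Sunday of the month.
April 2010 — 2nd Sunday is Apr 11 2010.
2nd Sunday of May 2010: May 9 2010.
2nd Sunday of June 2010: Jun 13 2010.

Apr 11 2010, May 9 2010, Jun 13 2010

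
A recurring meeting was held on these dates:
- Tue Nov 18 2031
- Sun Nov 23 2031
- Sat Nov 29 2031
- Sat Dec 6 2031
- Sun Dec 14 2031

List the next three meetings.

Tue Dec 23 2031, Fri Jan 2 2032, Tue Jan 13 2032

Gaps: 5, 6, 7, 8 days — each gap is 1 larger than the previous one.
Next gap: 9 days. Sun Dec 14 2031 + 9 days = Tue Dec 23 2031.
Next gap: 10 days. Tue Dec 23 2031 + 10 days = Fri Jan 2 2032.
Next gap: 11 days. Fri Jan 2 2032 + 11 days = Tue Jan 13 2032.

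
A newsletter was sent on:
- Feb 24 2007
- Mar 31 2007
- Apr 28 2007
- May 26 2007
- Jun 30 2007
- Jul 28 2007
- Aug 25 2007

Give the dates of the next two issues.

Sep 29 2007, Oct 27 2007

All Saturdays; the gaps (35, 28, 28, 35, 28, 28) vary with month length.
This is the last Saturday of each month.
September 2007 ends with Saturday Sep 29 2007.
October 2007 ends with Saturday Oct 27 2007.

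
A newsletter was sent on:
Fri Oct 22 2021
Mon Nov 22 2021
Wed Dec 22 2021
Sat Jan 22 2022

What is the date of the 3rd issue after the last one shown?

Each date is the 22nd; the gaps (31, 30, 31) track the month lengths.
The rule is the 22nd of each month.
Next: February 2022 → Tue Feb 22 2022.
Next: March 2022 → Tue Mar 22 2022.
April 2022: Fri Apr 22 2022.

Fri Apr 22 2022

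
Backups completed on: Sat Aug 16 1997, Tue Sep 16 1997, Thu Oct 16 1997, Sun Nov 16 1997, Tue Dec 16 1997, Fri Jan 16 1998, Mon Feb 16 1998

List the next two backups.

The day-of-month is always 16 (31, 30, 31, 30, 31, 31 days between events).
So this recurs on the 16th of each month.
Next: March 1998 → Mon Mar 16 1998.
Next: April 1998 → Thu Apr 16 1998.

Mon Mar 16 1998, Thu Apr 16 1998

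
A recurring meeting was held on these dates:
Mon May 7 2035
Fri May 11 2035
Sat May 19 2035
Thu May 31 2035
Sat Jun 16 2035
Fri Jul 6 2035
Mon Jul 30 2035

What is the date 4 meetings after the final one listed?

Thu Dec 13 2035

Gaps: 4, 8, 12, 16, 20, 24 days — each gap is 4 larger than the previous one.
Next gap: 28 days. Mon Jul 30 2035 + 28 days = Mon Aug 27 2035.
Next gap: 32 days. Mon Aug 27 2035 + 32 days = Fri Sep 28 2035.
Next gap: 36 days. Fri Sep 28 2035 + 36 days = Sat Nov 3 2035.
Next gap: 40 days. Sat Nov 3 2035 + 40 days = Thu Dec 13 2035.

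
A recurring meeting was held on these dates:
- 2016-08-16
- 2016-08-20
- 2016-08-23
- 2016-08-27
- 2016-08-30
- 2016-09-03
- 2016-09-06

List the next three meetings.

2016-09-10, 2016-09-13, 2016-09-17

The gap pattern 4, 3, 4, 3, 4, 3 repeats every 2 events.
These are the Tuesdays and Saturdays of each week.
The following Saturday is 2016-09-10.
The following Tuesday is 2016-09-13.
The following Saturday is 2016-09-17.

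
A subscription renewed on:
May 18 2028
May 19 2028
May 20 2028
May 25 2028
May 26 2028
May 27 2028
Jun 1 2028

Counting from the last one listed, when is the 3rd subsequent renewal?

Gaps: 1, 1, 5, 1, 1, 5 days — not constant, but cyclic with period 3.
The events fall on every Thursday, Friday and Saturday.
The following Friday is Jun 2 2028.
The following Saturday is Jun 3 2028.
Next Thursday: Jun 8 2028.

Jun 8 2028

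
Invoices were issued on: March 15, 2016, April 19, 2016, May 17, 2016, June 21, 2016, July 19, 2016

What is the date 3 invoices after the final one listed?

October 18, 2016

All dates are Tuesdays, 35, 28, 35, 28 days apart.
Specifically, the 3rd Tuesday of each month.
August 2016 — 3rd Tuesday is August 16, 2016.
3rd Tuesday of September 2016: September 20, 2016.
3rd Tuesday of October 2016: October 18, 2016.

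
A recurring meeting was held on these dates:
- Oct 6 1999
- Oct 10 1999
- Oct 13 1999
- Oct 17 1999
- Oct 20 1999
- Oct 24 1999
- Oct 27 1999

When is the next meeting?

Oct 31 1999

Every event lands on a Wednesday or Sunday (gaps cycle 4, 3, 4, 3, 4, 3).
So the schedule is: every Wednesday and Sunday.
Next Sunday: Oct 31 1999.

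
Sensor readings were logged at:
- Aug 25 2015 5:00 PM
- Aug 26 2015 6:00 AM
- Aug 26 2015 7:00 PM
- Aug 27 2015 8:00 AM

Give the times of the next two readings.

Aug 27 2015 9:00 PM, Aug 28 2015 10:00 AM

Gaps: 13, 13, 13 hours — each event is 13 hours after the previous one.
Aug 27 2015 8:00 AM + 13 h = Aug 27 2015 9:00 PM.
Aug 27 2015 9:00 PM + 13 h = Aug 28 2015 10:00 AM.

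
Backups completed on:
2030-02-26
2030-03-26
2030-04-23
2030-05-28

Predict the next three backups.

2030-06-25, 2030-07-23, 2030-08-27

Gaps: 28, 28, 35 days — a mix of 28 and 35. Every date is a Tuesday.
Each is the 4th Tuesday of its month.
4th Tuesday of June 2030: 2030-06-25.
July 2030 — 4th Tuesday is 2030-07-23.
August 2030 — 4th Tuesday is 2030-08-27.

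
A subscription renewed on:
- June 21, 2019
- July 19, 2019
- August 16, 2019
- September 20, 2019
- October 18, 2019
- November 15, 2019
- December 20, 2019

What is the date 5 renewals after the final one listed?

May 15, 2020

Gaps: 28, 28, 35, 28, 28, 35 days — a mix of 28 and 35. Every date is a Friday.
Each is the 3rd Friday of its month.
January 2020 — 3rd Friday is January 17, 2020.
February 2020 — 3rd Friday is February 21, 2020.
3rd Friday of March 2020: March 20, 2020.
3rd Friday of April 2020: April 17, 2020.
3rd Friday of May 2020: May 15, 2020.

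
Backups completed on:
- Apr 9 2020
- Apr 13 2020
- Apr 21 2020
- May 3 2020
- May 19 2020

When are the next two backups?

Jun 8 2020, Jul 2 2020

Gaps: 4, 8, 12, 16 days — each gap is 4 larger than the previous one.
Next gap: 20 days. May 19 2020 + 20 days = Jun 8 2020.
Next gap: 24 days. Jun 8 2020 + 24 days = Jul 2 2020.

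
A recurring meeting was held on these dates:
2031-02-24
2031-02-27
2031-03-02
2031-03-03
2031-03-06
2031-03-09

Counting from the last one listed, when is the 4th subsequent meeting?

Gaps: 3, 3, 1, 3, 3 days — not constant, but cyclic with period 3.
The events fall on every Monday, Thursday and Sunday.
Next Monday: 2031-03-10.
Next Thursday: 2031-03-13.
Next Sunday: 2031-03-16.
The following Monday is 2031-03-17.

2031-03-17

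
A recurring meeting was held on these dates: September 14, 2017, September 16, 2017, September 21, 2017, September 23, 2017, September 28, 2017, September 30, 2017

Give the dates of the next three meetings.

Every event lands on a Thursday or Saturday (gaps cycle 2, 5, 2, 5, 2).
So the schedule is: every Thursday and Saturday.
The following Thursday is October 5, 2017.
The following Saturday is October 7, 2017.
The following Thursday is October 12, 2017.

October 5, 2017; October 7, 2017; October 12, 2017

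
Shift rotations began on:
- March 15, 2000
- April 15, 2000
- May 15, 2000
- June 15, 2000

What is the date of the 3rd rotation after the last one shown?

The day-of-month is always 15 (31, 30, 31 days between events).
So this recurs on the 15th of each month.
July 2000: July 15, 2000.
August 2000: August 15, 2000.
September 2000: September 15, 2000.

September 15, 2000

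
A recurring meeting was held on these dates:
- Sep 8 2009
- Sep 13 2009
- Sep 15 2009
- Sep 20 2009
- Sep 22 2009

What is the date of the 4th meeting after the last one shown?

Oct 6 2009

Gaps: 5, 2, 5, 2 days — not constant, but cyclic with period 2.
The events fall on every Tuesday and Sunday.
The following Sunday is Sep 27 2009.
Next Tuesday: Sep 29 2009.
The following Sunday is Oct 4 2009.
The following Tuesday is Oct 6 2009.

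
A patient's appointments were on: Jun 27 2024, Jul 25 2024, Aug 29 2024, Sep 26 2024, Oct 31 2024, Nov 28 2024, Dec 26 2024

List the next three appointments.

Jan 30 2025, Feb 27 2025, Mar 27 2025

These are Thursdays with 28, 35, 28, 35, 28, 28-day gaps.
Each is the final Thursday of its month — Aug 29 2024 is past the 28th, so '4th Thursday' doesn't fit.
January 2025 ends with Thursday Jan 30 2025.
February 2025 ends with Thursday Feb 27 2025.
Last Thursday of March 2025: Mar 27 2025.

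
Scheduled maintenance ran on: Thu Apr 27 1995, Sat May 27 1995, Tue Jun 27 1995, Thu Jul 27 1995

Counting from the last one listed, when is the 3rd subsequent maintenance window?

Fri Oct 27 1995

The day-of-month is always 27 (30, 31, 30 days between events).
So this recurs on the 27th of each month.
Next: August 1995 → Sun Aug 27 1995.
September 1995: Wed Sep 27 1995.
Next: October 1995 → Fri Oct 27 1995.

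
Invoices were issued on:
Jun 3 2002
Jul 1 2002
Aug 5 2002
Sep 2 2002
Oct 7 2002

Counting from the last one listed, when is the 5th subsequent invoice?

Gaps: 28, 35, 28, 35 days — a mix of 28 and 35. Every date is a Monday.
Each is the 1st Monday of its month.
November 2002 — 1st Monday is Nov 4 2002.
December 2002 — 1st Monday is Dec 2 2002.
1st Monday of January 2003: Jan 6 2003.
1st Monday of February 2003: Feb 3 2003.
1st Monday of March 2003: Mar 3 2003.

Mar 3 2003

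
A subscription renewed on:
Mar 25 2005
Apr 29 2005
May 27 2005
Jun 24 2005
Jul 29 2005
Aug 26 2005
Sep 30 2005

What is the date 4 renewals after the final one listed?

Jan 27 2006

These are Fridays with 35, 28, 28, 35, 28, 35-day gaps.
Each is the final Friday of its month — Apr 29 2005 is past the 28th, so '4th Friday' doesn't fit.
Last Friday of October 2005: Oct 28 2005.
Last Friday of November 2005: Nov 25 2005.
December 2005 ends with Friday Dec 30 2005.
January 2006 ends with Friday Jan 27 2006.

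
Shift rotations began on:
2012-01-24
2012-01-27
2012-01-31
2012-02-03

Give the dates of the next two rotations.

2012-02-07, 2012-02-10

Gaps: 3, 4, 3 days — not constant, but cyclic with period 2.
The events fall on every Tuesday and Friday.
Next Tuesday: 2012-02-07.
The following Friday is 2012-02-10.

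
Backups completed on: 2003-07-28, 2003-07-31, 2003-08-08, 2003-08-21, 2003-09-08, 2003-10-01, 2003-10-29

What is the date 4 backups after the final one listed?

Gaps: 3, 8, 13, 18, 23, 28 days — each gap is 5 larger than the previous one.
Next gap: 33 days. 2003-10-29 + 33 days = 2003-12-01.
Next gap: 38 days. 2003-12-01 + 38 days = 2004-01-08.
Next gap: 43 days. 2004-01-08 + 43 days = 2004-02-20.
Next gap: 48 days. 2004-02-20 + 48 days = 2004-04-08.

2004-04-08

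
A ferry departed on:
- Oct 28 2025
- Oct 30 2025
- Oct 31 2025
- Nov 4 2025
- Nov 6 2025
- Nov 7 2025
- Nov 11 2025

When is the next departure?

Gaps: 2, 1, 4, 2, 1, 4 days — not constant, but cyclic with period 3.
The events fall on every Tuesday, Thursday and Friday.
The following Thursday is Nov 13 2025.

Nov 13 2025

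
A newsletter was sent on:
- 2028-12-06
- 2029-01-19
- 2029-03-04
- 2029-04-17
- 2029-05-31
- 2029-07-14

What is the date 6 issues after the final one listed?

The spacing is 44, 44, 44, 44, 44 days — always 44 days.
2029-07-14 + 44 days = 2029-08-27.
2029-08-27 + 44 days = 2029-10-10.
2029-10-10 + 44 days = 2029-11-23.
2029-11-23 + 44 days = 2030-01-06.
2030-01-06 + 44 days = 2030-02-19.
2030-02-19 + 44 days = 2030-04-04.

2030-04-04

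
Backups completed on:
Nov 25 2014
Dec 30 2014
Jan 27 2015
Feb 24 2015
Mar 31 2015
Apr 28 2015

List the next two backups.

Every date is a Tuesday; gaps 35, 28, 28, 35, 28 days.
Each is the last Tuesday of its month (at least one falls on the 29th or later, ruling out '4th Tuesday').
Last Tuesday of May 2015: May 26 2015.
Last Tuesday of June 2015: Jun 30 2015.

May 26 2015, Jun 30 2015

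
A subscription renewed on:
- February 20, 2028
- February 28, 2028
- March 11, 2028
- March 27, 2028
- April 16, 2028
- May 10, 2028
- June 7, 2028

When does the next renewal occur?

July 9, 2028

Gaps: 8, 12, 16, 20, 24, 28 days — each gap is 4 larger than the previous one.
Next gap: 32 days. June 7, 2028 + 32 days = July 9, 2028.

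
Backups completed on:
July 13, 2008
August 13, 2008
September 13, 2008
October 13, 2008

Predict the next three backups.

Each date is the 13th; the gaps (31, 31, 30) track the month lengths.
The rule is the 13th of each month.
November 2008: November 13, 2008.
December 2008: December 13, 2008.
January 2009: January 13, 2009.

November 13, 2008; December 13, 2008; January 13, 2009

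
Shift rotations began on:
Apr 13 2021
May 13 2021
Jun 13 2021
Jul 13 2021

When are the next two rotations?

The day-of-month is always 13 (30, 31, 30 days between events).
So this recurs on the 13th of each month.
Next: August 2021 → Aug 13 2021.
Next: September 2021 → Sep 13 2021.

Aug 13 2021, Sep 13 2021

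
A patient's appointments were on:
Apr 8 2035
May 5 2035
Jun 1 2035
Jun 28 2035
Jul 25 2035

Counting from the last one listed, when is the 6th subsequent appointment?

The spacing is 27, 27, 27, 27 days — always 27 days.
Jul 25 2035 + 27 days = Aug 21 2035.
Aug 21 2035 + 27 days = Sep 17 2035.
Sep 17 2035 + 27 days = Oct 14 2035.
Oct 14 2035 + 27 days = Nov 10 2035.
Nov 10 2035 + 27 days = Dec 7 2035.
Dec 7 2035 + 27 days = Jan 3 2036.

Jan 3 2036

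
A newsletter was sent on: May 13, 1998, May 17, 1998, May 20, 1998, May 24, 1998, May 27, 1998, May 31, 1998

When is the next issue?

Every event lands on a Wednesday or Sunday (gaps cycle 4, 3, 4, 3, 4).
So the schedule is: every Wednesday and Sunday.
Next Wednesday: June 3, 1998.

June 3, 1998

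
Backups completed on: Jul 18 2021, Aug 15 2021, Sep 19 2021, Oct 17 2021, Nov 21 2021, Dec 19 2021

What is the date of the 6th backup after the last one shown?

These are Sundays at 28- or 35-day spacing (28, 35, 28, 35, 28).
The pattern: 3rd Sunday of the month.
January 2022 — 3rd Sunday is Jan 16 2022.
3rd Sunday of February 2022: Feb 20 2022.
March 2022 — 3rd Sunday is Mar 20 2022.
April 2022 — 3rd Sunday is Apr 17 2022.
May 2022 — 3rd Sunday is May 15 2022.
June 2022 — 3rd Sunday is Jun 19 2022.

Jun 19 2022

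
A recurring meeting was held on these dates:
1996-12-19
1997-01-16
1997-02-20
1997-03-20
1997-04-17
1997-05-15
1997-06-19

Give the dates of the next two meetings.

Gaps: 28, 35, 28, 28, 28, 35 days — a mix of 28 and 35. Every date is a Thursday.
Each is the 3rd Thursday of its month.
3rd Thursday of July 1997: 1997-07-17.
3rd Thursday of August 1997: 1997-08-21.

1997-07-17, 1997-08-21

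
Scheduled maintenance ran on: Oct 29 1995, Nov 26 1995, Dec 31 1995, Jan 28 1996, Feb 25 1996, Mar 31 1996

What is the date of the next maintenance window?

All Sundays; the gaps (28, 35, 28, 28, 35) vary with month length.
This is the last Sunday of each month.
April 1996 ends with Sunday Apr 28 1996.

Apr 28 1996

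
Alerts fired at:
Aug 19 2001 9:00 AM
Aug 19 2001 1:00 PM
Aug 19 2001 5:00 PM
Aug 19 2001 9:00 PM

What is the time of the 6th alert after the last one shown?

Aug 20 2001 9:00 PM

The interval is a steady 4 hours (4, 4, 4).
Aug 19 2001 9:00 PM + 4 h = Aug 20 2001 1:00 AM.
Aug 20 2001 1:00 AM + 4 h = Aug 20 2001 5:00 AM.
Aug 20 2001 5:00 AM + 4 h = Aug 20 2001 9:00 AM.
Aug 20 2001 9:00 AM + 4 h = Aug 20 2001 1:00 PM.
Aug 20 2001 1:00 PM + 4 h = Aug 20 2001 5:00 PM.
Aug 20 2001 5:00 PM + 4 h = Aug 20 2001 9:00 PM.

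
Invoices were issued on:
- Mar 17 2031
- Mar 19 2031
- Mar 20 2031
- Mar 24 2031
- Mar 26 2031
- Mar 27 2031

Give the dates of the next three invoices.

Gaps: 2, 1, 4, 2, 1 days — not constant, but cyclic with period 3.
The events fall on every Monday, Wednesday and Thursday.
The following Monday is Mar 31 2031.
The following Wednesday is Apr 2 2031.
The following Thursday is Apr 3 2031.

Mar 31 2031, Apr 2 2031, Apr 3 2031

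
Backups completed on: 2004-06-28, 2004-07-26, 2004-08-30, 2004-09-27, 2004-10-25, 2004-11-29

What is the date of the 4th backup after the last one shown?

Every date is a Monday; gaps 28, 35, 28, 28, 35 days.
Each is the last Monday of its month (at least one falls on the 29th or later, ruling out '4th Monday').
Last Monday of December 2004: 2004-12-27.
January 2005 ends with Monday 2005-01-31.
Last Monday of February 2005: 2005-02-28.
Last Monday of March 2005: 2005-03-28.

2005-03-28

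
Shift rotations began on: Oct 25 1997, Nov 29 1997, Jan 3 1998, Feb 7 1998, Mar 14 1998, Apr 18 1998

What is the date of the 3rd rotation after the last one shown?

Gaps between consecutive events: 35, 35, 35, 35, 35 days — a constant 35-day interval.
Apr 18 1998 + 35 days = May 23 1998.
May 23 1998 + 35 days = Jun 27 1998.
Jun 27 1998 + 35 days = Aug 1 1998.

Aug 1 1998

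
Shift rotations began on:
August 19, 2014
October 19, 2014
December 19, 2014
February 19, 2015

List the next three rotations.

Each date is the 19th; the gaps (61, 61, 62) track the month lengths.
The rule is the 19th of every 2 months.
Next: April 2015 → April 19, 2015.
Next: June 2015 → June 19, 2015.
August 2015: August 19, 2015.

April 19, 2015; June 19, 2015; August 19, 2015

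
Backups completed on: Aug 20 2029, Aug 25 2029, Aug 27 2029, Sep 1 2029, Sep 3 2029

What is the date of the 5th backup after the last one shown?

Sep 22 2029

Every event lands on a Monday or Saturday (gaps cycle 5, 2, 5, 2).
So the schedule is: every Monday and Saturday.
Next Saturday: Sep 8 2029.
Next Monday: Sep 10 2029.
The following Saturday is Sep 15 2029.
The following Monday is Sep 17 2029.
Next Saturday: Sep 22 2029.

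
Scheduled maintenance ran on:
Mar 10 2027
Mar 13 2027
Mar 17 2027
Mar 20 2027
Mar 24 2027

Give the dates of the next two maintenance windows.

Mar 27 2027, Mar 31 2027

Every event lands on a Wednesday or Saturday (gaps cycle 3, 4, 3, 4).
So the schedule is: every Wednesday and Saturday.
Next Saturday: Mar 27 2027.
Next Wednesday: Mar 31 2027.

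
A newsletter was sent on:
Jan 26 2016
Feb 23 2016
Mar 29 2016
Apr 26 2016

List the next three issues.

May 31 2016, Jun 28 2016, Jul 26 2016

All Tuesdays; the gaps (28, 35, 28) vary with month length.
This is the last Tuesday of each month.
May 2016 ends with Tuesday May 31 2016.
June 2016 ends with Tuesday Jun 28 2016.
July 2016 ends with Tuesday Jul 26 2016.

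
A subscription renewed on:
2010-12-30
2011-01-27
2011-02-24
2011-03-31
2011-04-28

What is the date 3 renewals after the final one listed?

2011-07-28

These are Thursdays with 28, 28, 35, 28-day gaps.
Each is the final Thursday of its month — 2010-12-30 is past the 28th, so '4th Thursday' doesn't fit.
May 2011 ends with Thursday 2011-05-26.
June 2011 ends with Thursday 2011-06-30.
July 2011 ends with Thursday 2011-07-28.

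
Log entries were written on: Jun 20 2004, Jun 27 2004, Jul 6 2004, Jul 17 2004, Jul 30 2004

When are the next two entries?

Gaps: 7, 9, 11, 13 days — each gap is 2 larger than the previous one.
Next gap: 15 days. Jul 30 2004 + 15 days = Aug 14 2004.
Next gap: 17 days. Aug 14 2004 + 17 days = Aug 31 2004.

Aug 14 2004, Aug 31 2004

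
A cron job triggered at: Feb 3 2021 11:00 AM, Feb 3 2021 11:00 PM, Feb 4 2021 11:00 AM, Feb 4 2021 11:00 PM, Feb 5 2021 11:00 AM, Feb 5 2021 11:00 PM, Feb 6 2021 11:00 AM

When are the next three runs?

Feb 6 2021 11:00 PM, Feb 7 2021 11:00 AM, Feb 7 2021 11:00 PM

Gaps: 12, 12, 12, 12, 12, 12 hours — each event is 12 hours after the previous one.
Feb 6 2021 11:00 AM + 12 h = Feb 6 2021 11:00 PM.
Feb 6 2021 11:00 PM + 12 h = Feb 7 2021 11:00 AM.
Feb 7 2021 11:00 AM + 12 h = Feb 7 2021 11:00 PM.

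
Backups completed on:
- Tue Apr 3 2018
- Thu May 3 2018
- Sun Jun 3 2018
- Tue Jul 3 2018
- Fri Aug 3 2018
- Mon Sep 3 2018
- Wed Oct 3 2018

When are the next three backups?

Sat Nov 3 2018, Mon Dec 3 2018, Thu Jan 3 2019

Gaps: 30, 31, 30, 31, 31, 30 days — not constant. Every event is on the 3rd of the month.
Pattern: the 3rd of each month.
November 2018: Sat Nov 3 2018.
December 2018: Mon Dec 3 2018.
January 2019: Thu Jan 3 2019.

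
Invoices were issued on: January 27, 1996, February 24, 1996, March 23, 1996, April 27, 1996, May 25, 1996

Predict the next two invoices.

June 22, 1996; July 27, 1996

Gaps: 28, 28, 35, 28 days — a mix of 28 and 35. Every date is a Saturday.
Each is the 4th Saturday of its month.
June 1996 — 4th Saturday is June 22, 1996.
July 1996 — 4th Saturday is July 27, 1996.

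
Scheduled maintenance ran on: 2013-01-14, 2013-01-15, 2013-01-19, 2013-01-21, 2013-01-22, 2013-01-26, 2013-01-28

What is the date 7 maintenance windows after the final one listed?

Every event lands on a Monday or Tuesday or Saturday (gaps cycle 1, 4, 2, 1, 4, 2).
So the schedule is: every Monday, Tuesday and Saturday.
Next Tuesday: 2013-01-29.
The following Saturday is 2013-02-02.
The following Monday is 2013-02-04.
The following Tuesday is 2013-02-05.
Next Saturday: 2013-02-09.
The following Monday is 2013-02-11.
Next Tuesday: 2013-02-12.

2013-02-12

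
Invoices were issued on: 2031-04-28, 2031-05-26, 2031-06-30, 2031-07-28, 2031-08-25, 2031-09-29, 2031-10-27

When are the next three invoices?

All Mondays; the gaps (28, 35, 28, 28, 35, 28) vary with month length.
This is the last Monday of each month.
November 2031 ends with Monday 2031-11-24.
Last Monday of December 2031: 2031-12-29.
January 2032 ends with Monday 2032-01-26.

2031-11-24, 2031-12-29, 2032-01-26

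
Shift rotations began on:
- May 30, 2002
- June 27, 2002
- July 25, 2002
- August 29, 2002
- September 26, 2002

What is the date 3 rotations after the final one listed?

These are Thursdays with 28, 28, 35, 28-day gaps.
Each is the final Thursday of its month — May 30, 2002 is past the 28th, so '4th Thursday' doesn't fit.
October 2002 ends with Thursday October 31, 2002.
Last Thursday of November 2002: November 28, 2002.
Last Thursday of December 2002: December 26, 2002.

December 26, 2002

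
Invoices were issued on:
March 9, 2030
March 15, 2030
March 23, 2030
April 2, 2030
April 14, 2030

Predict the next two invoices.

Intervals are 6, 8, 10, 12 days — an arithmetic progression with common difference 2.
Next gap: 14 days. April 14, 2030 + 14 days = April 28, 2030.
Next gap: 16 days. April 28, 2030 + 16 days = May 14, 2030.

April 28, 2030; May 14, 2030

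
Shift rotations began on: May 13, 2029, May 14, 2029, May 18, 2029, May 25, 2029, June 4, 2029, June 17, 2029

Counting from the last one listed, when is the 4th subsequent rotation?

September 7, 2029

Gaps: 1, 4, 7, 10, 13 days — each gap is 3 larger than the previous one.
Next gap: 16 days. June 17, 2029 + 16 days = July 3, 2029.
Next gap: 19 days. July 3, 2029 + 19 days = July 22, 2029.
Next gap: 22 days. July 22, 2029 + 22 days = August 13, 2029.
Next gap: 25 days. August 13, 2029 + 25 days = September 7, 2029.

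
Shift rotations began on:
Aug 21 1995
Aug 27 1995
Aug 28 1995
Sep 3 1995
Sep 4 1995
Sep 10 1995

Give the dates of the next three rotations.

Gaps: 6, 1, 6, 1, 6 days — not constant, but cyclic with period 2.
The events fall on every Monday and Sunday.
The following Monday is Sep 11 1995.
The following Sunday is Sep 17 1995.
The following Monday is Sep 18 1995.

Sep 11 1995, Sep 17 1995, Sep 18 1995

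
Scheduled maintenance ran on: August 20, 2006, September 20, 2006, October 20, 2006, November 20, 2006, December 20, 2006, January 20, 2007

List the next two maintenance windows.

The day-of-month is always 20 (31, 30, 31, 30, 31 days between events).
So this recurs on the 20th of each month.
Next: February 2007 → February 20, 2007.
Next: March 2007 → March 20, 2007.

February 20, 2007; March 20, 2007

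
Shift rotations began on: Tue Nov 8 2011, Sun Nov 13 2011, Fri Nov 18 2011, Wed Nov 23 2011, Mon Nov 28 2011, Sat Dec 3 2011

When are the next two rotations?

Gaps between consecutive events: 5, 5, 5, 5, 5 days — a constant 5-day interval.
Sat Dec 3 2011 + 5 days = Thu Dec 8 2011.
Thu Dec 8 2011 + 5 days = Tue Dec 13 2011.

Thu Dec 8 2011, Tue Dec 13 2011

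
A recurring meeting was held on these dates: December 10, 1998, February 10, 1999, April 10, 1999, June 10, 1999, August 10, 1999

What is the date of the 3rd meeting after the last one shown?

February 10, 2000

The day-of-month is always 10 (62, 59, 61, 61 days between events).
So this recurs on the 10th of every 2 months.
October 1999: October 10, 1999.
Next: December 1999 → December 10, 1999.
February 2000: February 10, 2000.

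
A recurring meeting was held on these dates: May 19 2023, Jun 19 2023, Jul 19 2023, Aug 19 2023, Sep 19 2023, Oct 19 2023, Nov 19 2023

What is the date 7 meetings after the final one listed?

The day-of-month is always 19 (31, 30, 31, 31, 30, 31 days between events).
So this recurs on the 19th of each month.
Next: December 2023 → Dec 19 2023.
Next: January 2024 → Jan 19 2024.
February 2024: Feb 19 2024.
Next: March 2024 → Mar 19 2024.
Next: April 2024 → Apr 19 2024.
May 2024: May 19 2024.
June 2024: Jun 19 2024.

Jun 19 2024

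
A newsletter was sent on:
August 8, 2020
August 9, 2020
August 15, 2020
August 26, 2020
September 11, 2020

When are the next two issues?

October 2, 2020; October 28, 2020

Gaps: 1, 6, 11, 16 days — each gap is 5 larger than the previous one.
Next gap: 21 days. September 11, 2020 + 21 days = October 2, 2020.
Next gap: 26 days. October 2, 2020 + 26 days = October 28, 2020.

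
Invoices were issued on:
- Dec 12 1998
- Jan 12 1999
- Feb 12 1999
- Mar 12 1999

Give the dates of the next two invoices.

The day-of-month is always 12 (31, 31, 28 days between events).
So this recurs on the 12th of each month.
April 1999: Apr 12 1999.
May 1999: May 12 1999.

Apr 12 1999, May 12 1999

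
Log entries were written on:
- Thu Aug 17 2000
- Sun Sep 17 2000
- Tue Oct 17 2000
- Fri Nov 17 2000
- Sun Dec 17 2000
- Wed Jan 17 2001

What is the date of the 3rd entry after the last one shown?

Tue Apr 17 2001

The day-of-month is always 17 (31, 30, 31, 30, 31 days between events).
So this recurs on the 17th of each month.
February 2001: Sat Feb 17 2001.
March 2001: Sat Mar 17 2001.
April 2001: Tue Apr 17 2001.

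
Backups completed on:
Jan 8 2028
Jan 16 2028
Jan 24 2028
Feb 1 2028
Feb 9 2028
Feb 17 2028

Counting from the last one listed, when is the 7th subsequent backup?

Every event comes 8 days after the last (8, 8, 8, 8, 8).
Feb 17 2028 + 8 days = Feb 25 2028.
Feb 25 2028 + 8 days = Mar 4 2028.
Mar 4 2028 + 8 days = Mar 12 2028.
Mar 12 2028 + 8 days = Mar 20 2028.
Mar 20 2028 + 8 days = Mar 28 2028.
Mar 28 2028 + 8 days = Apr 5 2028.
Apr 5 2028 + 8 days = Apr 13 2028.

Apr 13 2028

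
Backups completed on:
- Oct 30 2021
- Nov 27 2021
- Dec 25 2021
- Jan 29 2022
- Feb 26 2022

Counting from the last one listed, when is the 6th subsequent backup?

These are Saturdays with 28, 28, 35, 28-day gaps.
Each is the final Saturday of its month — Oct 30 2021 is past the 28th, so '4th Saturday' doesn't fit.
March 2022 ends with Saturday Mar 26 2022.
Last Saturday of April 2022: Apr 30 2022.
Last Saturday of May 2022: May 28 2022.
Last Saturday of June 2022: Jun 25 2022.
Last Saturday of July 2022: Jul 30 2022.
Last Saturday of August 2022: Aug 27 2022.

Aug 27 2022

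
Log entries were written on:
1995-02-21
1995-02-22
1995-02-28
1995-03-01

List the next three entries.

1995-03-07, 1995-03-08, 1995-03-14

Gaps: 1, 6, 1 days — not constant, but cyclic with period 2.
The events fall on every Tuesday and Wednesday.
The following Tuesday is 1995-03-07.
Next Wednesday: 1995-03-08.
Next Tuesday: 1995-03-14.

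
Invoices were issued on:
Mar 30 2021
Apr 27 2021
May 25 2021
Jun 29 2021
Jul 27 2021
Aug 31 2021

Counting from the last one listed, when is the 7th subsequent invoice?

Every date is a Tuesday; gaps 28, 28, 35, 28, 35 days.
Each is the last Tuesday of its month (at least one falls on the 29th or later, ruling out '4th Tuesday').
September 2021 ends with Tuesday Sep 28 2021.
October 2021 ends with Tuesday Oct 26 2021.
November 2021 ends with Tuesday Nov 30 2021.
Last Tuesday of December 2021: Dec 28 2021.
January 2022 ends with Tuesday Jan 25 2022.
February 2022 ends with Tuesday Feb 22 2022.
March 2022 ends with Tuesday Mar 29 2022.

Mar 29 2022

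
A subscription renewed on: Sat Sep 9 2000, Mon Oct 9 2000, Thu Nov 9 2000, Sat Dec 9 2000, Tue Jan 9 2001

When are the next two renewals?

The day-of-month is always 9 (30, 31, 30, 31 days between events).
So this recurs on the 9th of each month.
Next: February 2001 → Fri Feb 9 2001.
March 2001: Fri Mar 9 2001.

Fri Feb 9 2001, Fri Mar 9 2001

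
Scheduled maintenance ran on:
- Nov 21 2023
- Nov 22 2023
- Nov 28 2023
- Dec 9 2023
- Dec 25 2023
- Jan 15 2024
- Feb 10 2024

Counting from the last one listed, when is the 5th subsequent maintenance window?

Sep 2 2024

Gaps: 1, 6, 11, 16, 21, 26 days — each gap is 5 larger than the previous one.
Next gap: 31 days. Feb 10 2024 + 31 days = Mar 12 2024.
Next gap: 36 days. Mar 12 2024 + 36 days = Apr 17 2024.
Next gap: 41 days. Apr 17 2024 + 41 days = May 28 2024.
Next gap: 46 days. May 28 2024 + 46 days = Jul 13 2024.
Next gap: 51 days. Jul 13 2024 + 51 days = Sep 2 2024.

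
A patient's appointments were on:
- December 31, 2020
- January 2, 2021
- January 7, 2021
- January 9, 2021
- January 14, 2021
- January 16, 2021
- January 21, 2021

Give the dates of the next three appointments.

The gap pattern 2, 5, 2, 5, 2, 5 repeats every 2 events.
These are the Thursdays and Saturdays of each week.
Next Saturday: January 23, 2021.
The following Thursday is January 28, 2021.
The following Saturday is January 30, 2021.

January 23, 2021; January 28, 2021; January 30, 2021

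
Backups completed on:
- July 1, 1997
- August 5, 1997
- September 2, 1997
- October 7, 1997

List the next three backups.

November 4, 1997; December 2, 1997; January 6, 1998

Gaps: 35, 28, 35 days — a mix of 28 and 35. Every date is a Tuesday.
Each is the 1st Tuesday of its month.
November 1997 — 1st Tuesday is November 4, 1997.
1st Tuesday of December 1997: December 2, 1997.
1st Tuesday of January 1998: January 6, 1998.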